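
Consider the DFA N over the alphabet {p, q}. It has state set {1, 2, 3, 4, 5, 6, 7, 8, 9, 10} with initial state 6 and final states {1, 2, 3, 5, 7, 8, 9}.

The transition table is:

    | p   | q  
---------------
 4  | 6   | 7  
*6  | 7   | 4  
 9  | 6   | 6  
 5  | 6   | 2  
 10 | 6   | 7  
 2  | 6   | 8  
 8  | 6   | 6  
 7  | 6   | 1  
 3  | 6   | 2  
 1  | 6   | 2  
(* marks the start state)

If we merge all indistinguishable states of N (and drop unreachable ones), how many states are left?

6

States {3,5,9,10} cannot be reached from the start state, so discard them.
Initial partition by acceptance: {1,2,7,8} | {4,6}.
Split {1,2,7,8} by δ(·,q) → {1,2,7} and {8}.
Refine {1,2,7} on symbol q: members go to different blocks, giving {1,7} and {2}.
Split {1,7} by δ(·,q) → {1} and {7}.
Split {4,6} by δ(·,p) → {4} and {6}.
The partition is now stable with 6 blocks: {1} | {4} | {8} | {2} | {7} | {6}.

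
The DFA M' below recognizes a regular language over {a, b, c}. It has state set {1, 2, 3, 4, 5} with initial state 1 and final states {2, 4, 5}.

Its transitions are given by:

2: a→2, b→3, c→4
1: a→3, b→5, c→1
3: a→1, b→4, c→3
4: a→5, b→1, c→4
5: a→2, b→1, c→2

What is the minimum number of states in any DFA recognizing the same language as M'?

2

Every state is reachable, so we keep all 5.
Start with accepting vs non-accepting: {2,4,5} | {1,3}.
No further refinement is possible. Final partition (2 blocks): {2,4,5} | {1,3}.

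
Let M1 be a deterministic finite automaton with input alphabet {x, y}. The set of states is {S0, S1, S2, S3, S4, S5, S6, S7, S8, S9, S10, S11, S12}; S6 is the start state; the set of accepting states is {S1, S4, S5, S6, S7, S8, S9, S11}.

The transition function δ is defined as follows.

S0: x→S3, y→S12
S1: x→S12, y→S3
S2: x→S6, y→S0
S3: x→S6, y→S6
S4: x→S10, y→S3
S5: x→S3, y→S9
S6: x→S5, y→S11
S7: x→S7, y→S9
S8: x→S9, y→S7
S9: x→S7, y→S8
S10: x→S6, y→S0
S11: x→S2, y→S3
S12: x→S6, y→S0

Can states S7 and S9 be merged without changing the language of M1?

States {S1,S4,S10} cannot be reached from the start state, so discard them.
Initial partition by acceptance: {S5,S6,S7,S8,S9,S11} | {S0,S2,S3,S12}.
Refine {S5,S6,S7,S8,S9,S11} on symbol x: members go to different blocks, giving {S6,S7,S8,S9} and {S5,S11}.
Refine {S6,S7,S8,S9} on symbol x: members go to different blocks, giving {S7,S8,S9} and {S6}.
Refine {S0,S2,S3,S12} on symbol x: members go to different blocks, giving {S2,S3,S12} and {S0}.
Refine {S2,S3,S12} on symbol y: members go to different blocks, giving {S2,S12} and {S3}.
Refine {S5,S11} on symbol x: members go to different blocks, giving {S5} and {S11}.
Stable partition: {S7,S8,S9} | {S2,S12} | {S5} | {S6} | {S0} | {S3} | {S11} — 7 equivalence classes.
S7 and S9 lie in the same block of the stable partition, so they are equivalent — no string distinguishes them.

Yes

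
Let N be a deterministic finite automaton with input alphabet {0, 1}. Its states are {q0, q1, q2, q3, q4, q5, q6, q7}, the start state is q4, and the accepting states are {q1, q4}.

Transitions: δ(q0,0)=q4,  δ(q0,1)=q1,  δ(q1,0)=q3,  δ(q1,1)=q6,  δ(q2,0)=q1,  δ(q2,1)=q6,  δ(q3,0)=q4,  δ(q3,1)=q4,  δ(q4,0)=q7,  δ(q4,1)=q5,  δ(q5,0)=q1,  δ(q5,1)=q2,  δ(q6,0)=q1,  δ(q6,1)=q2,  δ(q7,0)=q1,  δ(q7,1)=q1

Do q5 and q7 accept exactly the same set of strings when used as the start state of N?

Reachable states from the start: {q1,q2,q3,q4,q5,q6,q7}. Unreachable: {q0} — drop them.
Initial partition by acceptance: {q1,q4} | {q2,q3,q5,q6,q7}.
On input 1, block {q2,q3,q5,q6,q7} splits into {q2,q5,q6} and {q3,q7}.
Stable partition: {q1,q4} | {q2,q5,q6} | {q3,q7} — 3 equivalence classes.
q5 and q7 end up in different blocks, so they are distinguishable. For instance, the string '1' is accepted from only q7.

No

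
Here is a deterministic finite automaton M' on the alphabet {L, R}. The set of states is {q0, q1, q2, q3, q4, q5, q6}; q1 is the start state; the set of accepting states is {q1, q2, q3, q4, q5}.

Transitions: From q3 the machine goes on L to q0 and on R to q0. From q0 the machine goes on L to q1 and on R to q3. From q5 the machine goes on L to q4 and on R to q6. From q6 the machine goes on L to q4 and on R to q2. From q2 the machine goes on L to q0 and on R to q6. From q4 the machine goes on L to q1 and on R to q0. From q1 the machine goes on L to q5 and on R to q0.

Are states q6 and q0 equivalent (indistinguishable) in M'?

P0 = {q1,q2,q3,q4,q5} | {q0,q6}.
On input L, block {q1,q2,q3,q4,q5} splits into {q1,q4,q5} and {q2,q3}.
Stable partition: {q1,q4,q5} | {q0,q6} | {q2,q3} — 3 equivalence classes.
q6 and q0 lie in the same block of the stable partition, so they are equivalent — no string distinguishes them.

Yes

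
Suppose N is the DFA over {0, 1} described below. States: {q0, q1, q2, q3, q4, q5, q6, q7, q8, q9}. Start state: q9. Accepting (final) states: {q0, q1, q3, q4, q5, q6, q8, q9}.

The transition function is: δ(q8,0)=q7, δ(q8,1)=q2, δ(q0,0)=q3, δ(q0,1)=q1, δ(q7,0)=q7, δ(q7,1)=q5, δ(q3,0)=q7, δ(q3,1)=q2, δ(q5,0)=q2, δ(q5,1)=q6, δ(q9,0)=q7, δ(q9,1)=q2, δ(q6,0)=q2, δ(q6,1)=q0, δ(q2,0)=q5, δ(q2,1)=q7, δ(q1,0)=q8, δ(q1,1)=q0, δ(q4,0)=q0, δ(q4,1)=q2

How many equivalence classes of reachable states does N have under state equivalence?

Reachable states from the start: {q0,q1,q2,q3,q5,q6,q7,q8,q9}. Unreachable: {q4} — drop them.
Start with accepting vs non-accepting: {q0,q1,q3,q5,q6,q8,q9} | {q2,q7}.
On input 0, block {q0,q1,q3,q5,q6,q8,q9} splits into {q3,q5,q6,q8,q9} and {q0,q1}.
Refine {q3,q5,q6,q8,q9} on symbol 1: members go to different blocks, giving {q3,q8,q9} and {q5} and {q6}.
Split {q2,q7} by δ(·,0) → {q2} and {q7}.
No further refinement is possible. Final partition (6 blocks): {q3,q8,q9} | {q2} | {q0,q1} | {q5} | {q6} | {q7}.

6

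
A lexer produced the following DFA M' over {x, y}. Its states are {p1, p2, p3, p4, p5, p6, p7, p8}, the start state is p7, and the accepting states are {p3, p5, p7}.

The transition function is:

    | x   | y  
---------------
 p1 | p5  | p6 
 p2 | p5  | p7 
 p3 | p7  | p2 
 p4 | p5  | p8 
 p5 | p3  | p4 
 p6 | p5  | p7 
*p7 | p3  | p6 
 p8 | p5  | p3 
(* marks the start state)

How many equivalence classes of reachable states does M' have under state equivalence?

4

States {p1} cannot be reached from the start state, so discard them.
Initial partition by acceptance: {p3,p5,p7} | {p2,p4,p6,p8}.
Refine {p2,p4,p6,p8} on symbol y: members go to different blocks, giving {p2,p6,p8} and {p4}.
On input y, block {p3,p5,p7} splits into {p3,p7} and {p5}.
No further refinement is possible. Final partition (4 blocks): {p3,p7} | {p2,p6,p8} | {p4} | {p5}.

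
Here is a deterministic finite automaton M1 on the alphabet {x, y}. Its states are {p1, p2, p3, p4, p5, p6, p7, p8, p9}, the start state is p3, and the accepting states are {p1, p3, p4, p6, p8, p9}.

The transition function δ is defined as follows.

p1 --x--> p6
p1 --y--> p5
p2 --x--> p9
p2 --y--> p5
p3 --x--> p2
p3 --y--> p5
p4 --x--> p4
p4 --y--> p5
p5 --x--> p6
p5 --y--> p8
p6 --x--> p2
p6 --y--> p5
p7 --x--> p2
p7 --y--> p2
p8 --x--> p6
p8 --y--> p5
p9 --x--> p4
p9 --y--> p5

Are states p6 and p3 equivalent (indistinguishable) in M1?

Reachable states from the start: {p2,p3,p4,p5,p6,p8,p9}. Unreachable: {p1,p7} — drop them.
Start with accepting vs non-accepting: {p3,p4,p6,p8,p9} | {p2,p5}.
On input x, block {p3,p4,p6,p8,p9} splits into {p4,p8,p9} and {p3,p6}.
Split {p4,p8,p9} by δ(·,x) → {p4,p9} and {p8}.
Refine {p2,p5} on symbol x: members go to different blocks, giving {p2} and {p5}.
The partition is now stable with 5 blocks: {p4,p9} | {p2} | {p3,p6} | {p8} | {p5}.
p6 and p3 lie in the same block of the stable partition, so they are equivalent — no string distinguishes them.

Yes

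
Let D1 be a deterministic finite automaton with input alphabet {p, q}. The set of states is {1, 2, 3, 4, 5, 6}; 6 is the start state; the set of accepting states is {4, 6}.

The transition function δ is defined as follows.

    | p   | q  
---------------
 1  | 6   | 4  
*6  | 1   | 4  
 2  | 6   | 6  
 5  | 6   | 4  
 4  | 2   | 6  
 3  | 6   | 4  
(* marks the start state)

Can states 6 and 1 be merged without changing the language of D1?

No

First remove the unreachable states {3,5}; 4 states remain.
P0 = {4,6} | {1,2}.
The partition is now stable with 2 blocks: {4,6} | {1,2}.
6 and 1 end up in different blocks, so they are distinguishable. For instance, the string 'ε' is accepted from only 6.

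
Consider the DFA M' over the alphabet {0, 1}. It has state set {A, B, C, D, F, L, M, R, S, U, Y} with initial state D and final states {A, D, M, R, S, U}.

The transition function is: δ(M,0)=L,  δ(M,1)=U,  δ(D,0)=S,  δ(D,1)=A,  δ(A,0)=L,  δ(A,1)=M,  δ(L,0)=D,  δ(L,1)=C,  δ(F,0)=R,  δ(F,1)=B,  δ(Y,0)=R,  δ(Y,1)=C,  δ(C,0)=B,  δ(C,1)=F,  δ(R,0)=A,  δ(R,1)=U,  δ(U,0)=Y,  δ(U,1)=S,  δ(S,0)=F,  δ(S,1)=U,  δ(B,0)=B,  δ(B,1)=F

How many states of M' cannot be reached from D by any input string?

A breadth-first search from the start state visits every state.

0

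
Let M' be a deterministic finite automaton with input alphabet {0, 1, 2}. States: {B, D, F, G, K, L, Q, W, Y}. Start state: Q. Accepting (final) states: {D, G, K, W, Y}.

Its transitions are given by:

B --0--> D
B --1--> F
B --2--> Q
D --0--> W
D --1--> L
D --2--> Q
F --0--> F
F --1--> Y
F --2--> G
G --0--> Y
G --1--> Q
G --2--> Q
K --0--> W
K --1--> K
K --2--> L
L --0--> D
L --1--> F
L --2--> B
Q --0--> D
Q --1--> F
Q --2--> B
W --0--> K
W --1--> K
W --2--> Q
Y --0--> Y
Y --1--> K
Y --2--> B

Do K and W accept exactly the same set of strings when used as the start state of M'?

Yes

P0 = {D,G,K,W,Y} | {B,F,L,Q}.
Split {D,G,K,W,Y} by δ(·,1) → {K,W,Y} and {D,G}.
Split {B,F,L,Q} by δ(·,0) → {B,L,Q} and {F}.
The partition is now stable with 4 blocks: {K,W,Y} | {B,L,Q} | {D,G} | {F}.
K and W lie in the same block of the stable partition, so they are equivalent — no string distinguishes them.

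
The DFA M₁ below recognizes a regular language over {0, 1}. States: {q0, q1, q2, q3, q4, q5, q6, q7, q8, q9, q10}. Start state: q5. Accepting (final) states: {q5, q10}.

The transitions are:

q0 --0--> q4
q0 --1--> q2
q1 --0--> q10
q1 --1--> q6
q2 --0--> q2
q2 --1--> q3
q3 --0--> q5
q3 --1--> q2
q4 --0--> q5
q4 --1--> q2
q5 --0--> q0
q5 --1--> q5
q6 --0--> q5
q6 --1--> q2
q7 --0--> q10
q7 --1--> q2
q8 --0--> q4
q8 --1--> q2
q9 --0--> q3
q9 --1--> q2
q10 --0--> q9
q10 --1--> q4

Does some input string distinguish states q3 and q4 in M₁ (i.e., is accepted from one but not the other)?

No

Reachable states from the start: {q0,q2,q3,q4,q5}. Unreachable: {q1,q6,q7,q8,q9,q10} — drop them.
Start with accepting vs non-accepting: {q5} | {q0,q2,q3,q4}.
Refine {q0,q2,q3,q4} on symbol 0: members go to different blocks, giving {q0,q2} and {q3,q4}.
Refine {q0,q2} on symbol 0: members go to different blocks, giving {q0} and {q2}.
Stable partition: {q5} | {q0} | {q3,q4} | {q2} — 4 equivalence classes.
q3 and q4 lie in the same block of the stable partition, so they are equivalent — no string distinguishes them.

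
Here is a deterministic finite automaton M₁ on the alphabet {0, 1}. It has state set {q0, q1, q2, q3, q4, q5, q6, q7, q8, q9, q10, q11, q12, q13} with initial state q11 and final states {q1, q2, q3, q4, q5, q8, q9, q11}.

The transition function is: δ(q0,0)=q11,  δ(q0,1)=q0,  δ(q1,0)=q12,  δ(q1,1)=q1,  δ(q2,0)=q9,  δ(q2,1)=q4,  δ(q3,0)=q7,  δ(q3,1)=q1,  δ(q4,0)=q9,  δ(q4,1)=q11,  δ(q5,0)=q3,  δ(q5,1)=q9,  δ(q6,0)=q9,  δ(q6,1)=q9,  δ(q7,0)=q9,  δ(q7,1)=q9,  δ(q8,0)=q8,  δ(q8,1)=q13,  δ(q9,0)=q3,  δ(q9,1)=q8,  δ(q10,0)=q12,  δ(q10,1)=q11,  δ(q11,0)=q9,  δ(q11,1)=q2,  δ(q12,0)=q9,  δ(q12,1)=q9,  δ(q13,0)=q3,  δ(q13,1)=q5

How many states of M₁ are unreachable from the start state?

3

No path from q11 leads to q0, q6, q10; the other 11 states are all reachable.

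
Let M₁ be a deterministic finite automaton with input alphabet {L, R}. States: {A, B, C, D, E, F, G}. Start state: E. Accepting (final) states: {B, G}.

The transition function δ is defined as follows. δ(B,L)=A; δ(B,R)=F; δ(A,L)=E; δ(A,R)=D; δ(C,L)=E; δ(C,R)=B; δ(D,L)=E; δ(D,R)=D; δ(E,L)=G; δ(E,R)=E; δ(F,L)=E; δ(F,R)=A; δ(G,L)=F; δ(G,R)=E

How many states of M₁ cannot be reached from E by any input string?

BFS from E reaches {A, D, E, F, G}; the 2 state(s) B, C are never visited.

2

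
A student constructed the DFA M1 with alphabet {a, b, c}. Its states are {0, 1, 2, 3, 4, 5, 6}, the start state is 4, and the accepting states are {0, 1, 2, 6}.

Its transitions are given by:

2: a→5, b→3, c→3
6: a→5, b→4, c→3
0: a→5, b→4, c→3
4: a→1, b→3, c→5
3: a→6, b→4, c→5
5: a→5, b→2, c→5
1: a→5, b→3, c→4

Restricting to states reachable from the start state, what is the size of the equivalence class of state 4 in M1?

First remove the unreachable states {0}; 6 states remain.
Start with accepting vs non-accepting: {1,2,6} | {3,4,5}.
On input a, block {3,4,5} splits into {3,4} and {5}.
No further refinement is possible. Final partition (3 blocks): {1,2,6} | {3,4} | {5}.
State 4 belongs to the block {3,4}, which has 2 states.

2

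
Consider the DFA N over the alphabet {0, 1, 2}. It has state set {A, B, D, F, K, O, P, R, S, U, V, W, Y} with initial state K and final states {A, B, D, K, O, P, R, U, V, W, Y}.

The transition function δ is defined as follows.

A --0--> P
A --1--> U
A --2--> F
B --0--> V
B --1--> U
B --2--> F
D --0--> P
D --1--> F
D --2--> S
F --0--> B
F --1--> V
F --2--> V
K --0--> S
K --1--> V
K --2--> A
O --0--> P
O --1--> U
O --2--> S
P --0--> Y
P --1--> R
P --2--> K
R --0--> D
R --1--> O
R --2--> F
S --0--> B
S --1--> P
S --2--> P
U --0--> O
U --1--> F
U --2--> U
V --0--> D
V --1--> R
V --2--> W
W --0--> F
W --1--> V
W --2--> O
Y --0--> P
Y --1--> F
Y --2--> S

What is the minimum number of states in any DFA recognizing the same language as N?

7

Every state is reachable, so we keep all 13.
Initial partition by acceptance: {A,B,D,K,O,P,R,U,V,W,Y} | {F,S}.
Refine {A,B,D,K,O,P,R,U,V,W,Y} on symbol 0: members go to different blocks, giving {A,B,D,O,P,R,U,V,Y} and {K,W}.
Split {A,B,D,O,P,R,U,V,Y} by δ(·,1) → {A,B,O,P,R,V} and {D,U,Y}.
Split {A,B,O,P,R,V} by δ(·,0) → {P,R,V} and {A,B,O}.
Split {P,R,V} by δ(·,1) → {P,V} and {R}.
On input 0, block {D,U,Y} splits into {D,Y} and {U}.
Stable partition: {P,V} | {F,S} | {K,W} | {D,Y} | {A,B,O} | {R} | {U} — 7 equivalence classes.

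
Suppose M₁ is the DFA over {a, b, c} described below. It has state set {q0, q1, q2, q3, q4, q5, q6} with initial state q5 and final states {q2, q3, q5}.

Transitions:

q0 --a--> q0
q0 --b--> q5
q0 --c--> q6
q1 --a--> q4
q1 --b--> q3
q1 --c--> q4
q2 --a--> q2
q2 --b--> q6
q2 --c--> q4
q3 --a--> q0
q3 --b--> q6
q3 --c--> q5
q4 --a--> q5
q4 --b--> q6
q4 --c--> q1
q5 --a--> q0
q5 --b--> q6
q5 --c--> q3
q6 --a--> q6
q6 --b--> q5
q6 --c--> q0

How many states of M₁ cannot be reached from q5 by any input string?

3

No path from q5 leads to q1, q2, q4; the other 4 states are all reachable.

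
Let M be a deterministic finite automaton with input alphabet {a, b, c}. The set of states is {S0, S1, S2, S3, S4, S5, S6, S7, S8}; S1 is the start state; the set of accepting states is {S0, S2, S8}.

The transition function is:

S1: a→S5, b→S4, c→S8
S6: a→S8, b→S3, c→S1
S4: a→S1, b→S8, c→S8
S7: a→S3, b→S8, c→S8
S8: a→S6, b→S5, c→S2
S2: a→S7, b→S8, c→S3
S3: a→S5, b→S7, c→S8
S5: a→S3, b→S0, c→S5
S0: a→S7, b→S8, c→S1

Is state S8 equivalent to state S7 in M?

No

Every state is reachable, so we keep all 9.
Initial partition by acceptance: {S0,S2,S8} | {S1,S3,S4,S5,S6,S7}.
On input b, block {S0,S2,S8} splits into {S0,S2} and {S8}.
Refine {S1,S3,S4,S5,S6,S7} on symbol a: members go to different blocks, giving {S1,S3,S4,S5,S7} and {S6}.
On input b, block {S1,S3,S4,S5,S7} splits into {S1,S3} and {S4,S7} and {S5}.
No further refinement is possible. Final partition (6 blocks): {S0,S2} | {S1,S3} | {S8} | {S6} | {S4,S7} | {S5}.
S8 and S7 end up in different blocks, so they are distinguishable. For instance, the string 'ε' is accepted from only S8.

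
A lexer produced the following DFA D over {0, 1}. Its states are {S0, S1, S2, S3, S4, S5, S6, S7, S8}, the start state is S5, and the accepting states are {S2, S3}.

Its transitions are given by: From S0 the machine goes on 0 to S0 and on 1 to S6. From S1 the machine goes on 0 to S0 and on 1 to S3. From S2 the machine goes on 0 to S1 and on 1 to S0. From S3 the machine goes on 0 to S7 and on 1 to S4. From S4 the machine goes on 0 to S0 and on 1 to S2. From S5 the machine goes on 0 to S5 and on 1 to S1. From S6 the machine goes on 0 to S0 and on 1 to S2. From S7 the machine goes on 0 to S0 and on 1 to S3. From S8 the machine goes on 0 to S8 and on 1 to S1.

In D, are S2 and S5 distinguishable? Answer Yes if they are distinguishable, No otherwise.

Yes

States {S8} cannot be reached from the start state, so discard them.
P0 = {S2,S3} | {S0,S1,S4,S5,S6,S7}.
On input 1, block {S0,S1,S4,S5,S6,S7} splits into {S1,S4,S6,S7} and {S0,S5}.
On input 1, block {S2,S3} splits into {S2} and {S3}.
Split {S1,S4,S6,S7} by δ(·,1) → {S1,S7} and {S4,S6}.
Split {S0,S5} by δ(·,1) → {S0} and {S5}.
No further refinement is possible. Final partition (6 blocks): {S2} | {S1,S7} | {S0} | {S3} | {S4,S6} | {S5}.
S2 and S5 end up in different blocks, so they are distinguishable. For instance, the string 'ε' is accepted from only S2.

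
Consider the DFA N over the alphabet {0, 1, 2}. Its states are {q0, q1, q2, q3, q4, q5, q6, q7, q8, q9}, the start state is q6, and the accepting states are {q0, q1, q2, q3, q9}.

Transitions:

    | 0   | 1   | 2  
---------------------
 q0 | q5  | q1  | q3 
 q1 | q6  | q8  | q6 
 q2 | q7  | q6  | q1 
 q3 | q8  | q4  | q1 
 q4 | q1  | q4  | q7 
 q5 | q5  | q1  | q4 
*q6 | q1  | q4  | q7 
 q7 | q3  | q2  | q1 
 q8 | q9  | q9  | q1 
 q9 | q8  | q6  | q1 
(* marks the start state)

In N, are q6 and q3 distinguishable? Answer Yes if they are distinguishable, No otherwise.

States {q0,q5} cannot be reached from the start state, so discard them.
P0 = {q1,q2,q3,q9} | {q4,q6,q7,q8}.
Split {q1,q2,q3,q9} by δ(·,2) → {q2,q3,q9} and {q1}.
Refine {q4,q6,q7,q8} on symbol 0: members go to different blocks, giving {q4,q6} and {q7,q8}.
No further refinement is possible. Final partition (4 blocks): {q2,q3,q9} | {q4,q6} | {q1} | {q7,q8}.
q6 and q3 end up in different blocks, so they are distinguishable. For instance, the string 'ε' is accepted from only q3.

Yes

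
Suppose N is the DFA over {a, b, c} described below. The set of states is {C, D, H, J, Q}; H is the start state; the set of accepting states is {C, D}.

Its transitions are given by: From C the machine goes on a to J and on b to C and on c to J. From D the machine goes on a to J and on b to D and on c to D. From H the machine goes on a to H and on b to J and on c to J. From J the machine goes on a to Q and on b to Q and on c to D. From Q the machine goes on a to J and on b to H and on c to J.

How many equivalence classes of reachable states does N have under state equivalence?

4

First remove the unreachable states {C}; 4 states remain.
Start with accepting vs non-accepting: {D} | {H,J,Q}.
Refine {H,J,Q} on symbol c: members go to different blocks, giving {H,Q} and {J}.
Split {H,Q} by δ(·,a) → {H} and {Q}.
Stable partition: {D} | {H} | {J} | {Q} — 4 equivalence classes.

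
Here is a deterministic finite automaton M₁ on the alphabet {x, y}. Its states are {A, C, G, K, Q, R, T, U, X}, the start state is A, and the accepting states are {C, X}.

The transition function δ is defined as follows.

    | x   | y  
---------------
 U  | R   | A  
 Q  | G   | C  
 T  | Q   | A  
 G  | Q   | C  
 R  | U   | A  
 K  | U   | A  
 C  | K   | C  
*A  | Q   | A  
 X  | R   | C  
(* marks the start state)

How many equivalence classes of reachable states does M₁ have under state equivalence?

4

Reachable states from the start: {A,C,G,K,Q,R,U}. Unreachable: {T,X} — drop them.
Start with accepting vs non-accepting: {C} | {A,G,K,Q,R,U}.
Split {A,G,K,Q,R,U} by δ(·,y) → {A,K,R,U} and {G,Q}.
Refine {A,K,R,U} on symbol x: members go to different blocks, giving {K,R,U} and {A}.
Stable partition: {C} | {K,R,U} | {G,Q} | {A} — 4 equivalence classes.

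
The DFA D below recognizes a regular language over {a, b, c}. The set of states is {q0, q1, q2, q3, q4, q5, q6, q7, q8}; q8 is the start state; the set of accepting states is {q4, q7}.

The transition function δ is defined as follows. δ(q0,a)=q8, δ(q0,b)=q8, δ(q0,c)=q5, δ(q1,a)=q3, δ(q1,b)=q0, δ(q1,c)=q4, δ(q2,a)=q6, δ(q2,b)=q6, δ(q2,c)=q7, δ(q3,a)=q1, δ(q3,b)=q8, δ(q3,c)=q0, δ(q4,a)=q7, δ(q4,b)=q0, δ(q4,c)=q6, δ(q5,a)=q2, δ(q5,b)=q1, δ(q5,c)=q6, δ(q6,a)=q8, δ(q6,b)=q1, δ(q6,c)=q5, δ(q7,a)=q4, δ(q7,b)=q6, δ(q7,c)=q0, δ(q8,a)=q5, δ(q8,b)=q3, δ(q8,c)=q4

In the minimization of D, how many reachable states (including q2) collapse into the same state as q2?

3

Initial partition by acceptance: {q4,q7} | {q0,q1,q2,q3,q5,q6,q8}.
Split {q0,q1,q2,q3,q5,q6,q8} by δ(·,c) → {q0,q3,q5,q6} and {q1,q2,q8}.
Stable partition: {q4,q7} | {q0,q3,q5,q6} | {q1,q2,q8} — 3 equivalence classes.
The equivalence class containing q2 is {q1,q2,q8}, of size 3.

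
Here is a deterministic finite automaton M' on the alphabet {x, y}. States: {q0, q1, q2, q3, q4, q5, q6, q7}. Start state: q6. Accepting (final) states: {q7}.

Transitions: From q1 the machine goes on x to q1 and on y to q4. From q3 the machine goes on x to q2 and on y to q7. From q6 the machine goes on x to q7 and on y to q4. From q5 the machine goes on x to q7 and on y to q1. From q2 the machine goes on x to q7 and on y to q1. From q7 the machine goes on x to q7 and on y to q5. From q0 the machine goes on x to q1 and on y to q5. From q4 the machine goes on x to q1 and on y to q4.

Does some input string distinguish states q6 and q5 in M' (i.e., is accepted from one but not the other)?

No

Reachable states from the start: {q1,q4,q5,q6,q7}. Unreachable: {q0,q2,q3} — drop them.
P0 = {q7} | {q1,q4,q5,q6}.
On input x, block {q1,q4,q5,q6} splits into {q1,q4} and {q5,q6}.
Stable partition: {q7} | {q1,q4} | {q5,q6} — 3 equivalence classes.
q6 and q5 lie in the same block of the stable partition, so they are equivalent — no string distinguishes them.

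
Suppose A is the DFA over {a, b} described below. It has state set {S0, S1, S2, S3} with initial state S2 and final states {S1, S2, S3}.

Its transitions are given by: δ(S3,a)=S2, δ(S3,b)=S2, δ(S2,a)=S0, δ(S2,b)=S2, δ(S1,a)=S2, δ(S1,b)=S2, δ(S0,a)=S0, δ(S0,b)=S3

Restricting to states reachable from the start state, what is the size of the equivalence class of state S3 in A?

1

States {S1} cannot be reached from the start state, so discard them.
Initial partition by acceptance: {S2,S3} | {S0}.
Split {S2,S3} by δ(·,a) → {S2} and {S3}.
No further refinement is possible. Final partition (3 blocks): {S2} | {S0} | {S3}.
The equivalence class containing S3 is {S3}, of size 1.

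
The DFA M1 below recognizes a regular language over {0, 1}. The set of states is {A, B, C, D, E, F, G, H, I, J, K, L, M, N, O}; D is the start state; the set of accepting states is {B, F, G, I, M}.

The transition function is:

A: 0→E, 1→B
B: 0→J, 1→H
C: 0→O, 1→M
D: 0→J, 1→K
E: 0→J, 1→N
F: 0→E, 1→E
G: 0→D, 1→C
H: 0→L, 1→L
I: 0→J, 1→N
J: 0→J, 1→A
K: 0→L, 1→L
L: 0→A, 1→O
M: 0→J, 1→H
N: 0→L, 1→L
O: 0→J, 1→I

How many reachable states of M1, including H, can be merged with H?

First remove the unreachable states {C,F,G,M}; 11 states remain.
Start with accepting vs non-accepting: {B,I} | {A,D,E,H,J,K,L,N,O}.
Refine {A,D,E,H,J,K,L,N,O} on symbol 1: members go to different blocks, giving {D,E,H,J,K,L,N} and {A,O}.
Refine {D,E,H,J,K,L,N} on symbol 0: members go to different blocks, giving {D,E,H,J,K,N} and {L}.
On input 0, block {D,E,H,J,K,N} splits into {D,E,J} and {H,K,N}.
Refine {D,E,J} on symbol 1: members go to different blocks, giving {D,E} and {J}.
On input 0, block {A,O} splits into {A} and {O}.
No further refinement is possible. Final partition (7 blocks): {B,I} | {D,E} | {A} | {L} | {H,K,N} | {J} | {O}.
State H belongs to the block {H,K,N}, which has 3 states.

3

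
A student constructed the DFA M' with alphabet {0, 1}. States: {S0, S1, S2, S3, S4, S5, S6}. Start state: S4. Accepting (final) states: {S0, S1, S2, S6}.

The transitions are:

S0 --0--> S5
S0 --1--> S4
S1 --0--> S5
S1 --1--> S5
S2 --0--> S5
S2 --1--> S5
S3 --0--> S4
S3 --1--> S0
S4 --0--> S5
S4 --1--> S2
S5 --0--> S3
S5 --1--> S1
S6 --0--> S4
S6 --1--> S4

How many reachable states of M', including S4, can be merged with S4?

Reachable states from the start: {S0,S1,S2,S3,S4,S5}. Unreachable: {S6} — drop them.
P0 = {S0,S1,S2} | {S3,S4,S5}.
Stable partition: {S0,S1,S2} | {S3,S4,S5} — 2 equivalence classes.
The equivalence class containing S4 is {S3,S4,S5}, of size 3.

3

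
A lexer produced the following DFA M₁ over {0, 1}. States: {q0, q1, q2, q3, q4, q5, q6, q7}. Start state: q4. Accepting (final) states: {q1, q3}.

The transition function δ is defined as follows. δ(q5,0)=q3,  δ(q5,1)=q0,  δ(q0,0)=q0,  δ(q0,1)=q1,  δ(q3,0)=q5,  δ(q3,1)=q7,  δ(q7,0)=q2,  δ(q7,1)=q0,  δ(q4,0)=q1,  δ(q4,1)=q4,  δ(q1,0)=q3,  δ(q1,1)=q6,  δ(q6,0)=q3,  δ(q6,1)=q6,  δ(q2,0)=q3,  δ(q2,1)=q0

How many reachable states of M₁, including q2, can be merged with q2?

Every state is reachable, so we keep all 8.
Initial partition by acceptance: {q1,q3} | {q0,q2,q4,q5,q6,q7}.
Split {q1,q3} by δ(·,0) → {q1} and {q3}.
Split {q0,q2,q4,q5,q6,q7} by δ(·,0) → {q2,q5,q6} and {q0,q7} and {q4}.
On input 1, block {q2,q5,q6} splits into {q2,q5} and {q6}.
Split {q0,q7} by δ(·,0) → {q0} and {q7}.
Stable partition: {q1} | {q2,q5} | {q3} | {q0} | {q4} | {q6} | {q7} — 7 equivalence classes.
The equivalence class containing q2 is {q2,q5}, of size 2.

2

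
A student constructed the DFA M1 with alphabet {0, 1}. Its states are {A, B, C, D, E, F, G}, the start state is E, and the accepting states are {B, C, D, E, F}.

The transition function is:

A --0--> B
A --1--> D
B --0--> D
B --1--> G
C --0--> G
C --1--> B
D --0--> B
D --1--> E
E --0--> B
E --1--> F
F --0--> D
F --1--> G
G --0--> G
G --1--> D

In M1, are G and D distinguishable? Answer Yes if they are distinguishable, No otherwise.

First remove the unreachable states {A,C}; 5 states remain.
Start with accepting vs non-accepting: {B,D,E,F} | {G}.
Split {B,D,E,F} by δ(·,1) → {B,F} and {D,E}.
Split {D,E} by δ(·,1) → {D} and {E}.
Stable partition: {B,F} | {G} | {D} | {E} — 4 equivalence classes.
G and D end up in different blocks, so they are distinguishable. For instance, the string 'ε' is accepted from only D.

Yes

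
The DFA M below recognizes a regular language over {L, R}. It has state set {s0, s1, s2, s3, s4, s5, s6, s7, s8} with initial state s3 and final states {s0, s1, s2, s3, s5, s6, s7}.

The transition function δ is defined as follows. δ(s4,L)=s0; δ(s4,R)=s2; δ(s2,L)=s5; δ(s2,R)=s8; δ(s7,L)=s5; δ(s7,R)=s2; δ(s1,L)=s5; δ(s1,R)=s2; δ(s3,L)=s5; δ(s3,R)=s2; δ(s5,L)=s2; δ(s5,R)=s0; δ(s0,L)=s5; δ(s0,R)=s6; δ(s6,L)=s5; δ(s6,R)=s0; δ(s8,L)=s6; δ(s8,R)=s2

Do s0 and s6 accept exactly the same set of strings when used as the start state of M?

Reachable states from the start: {s0,s2,s3,s5,s6,s8}. Unreachable: {s1,s4,s7} — drop them.
Start with accepting vs non-accepting: {s0,s2,s3,s5,s6} | {s8}.
Split {s0,s2,s3,s5,s6} by δ(·,R) → {s0,s3,s5,s6} and {s2}.
On input L, block {s0,s3,s5,s6} splits into {s0,s3,s6} and {s5}.
On input R, block {s0,s3,s6} splits into {s0,s6} and {s3}.
The partition is now stable with 5 blocks: {s0,s6} | {s8} | {s2} | {s5} | {s3}.
s0 and s6 lie in the same block of the stable partition, so they are equivalent — no string distinguishes them.

Yes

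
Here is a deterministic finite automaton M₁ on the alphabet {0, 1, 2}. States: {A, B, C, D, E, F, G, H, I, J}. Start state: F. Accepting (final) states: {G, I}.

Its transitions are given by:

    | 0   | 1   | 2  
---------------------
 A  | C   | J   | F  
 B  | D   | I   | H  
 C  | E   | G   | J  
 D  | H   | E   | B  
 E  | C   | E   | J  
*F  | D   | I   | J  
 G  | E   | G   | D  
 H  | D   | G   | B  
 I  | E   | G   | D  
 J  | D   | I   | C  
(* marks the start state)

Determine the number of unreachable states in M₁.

1

Starting at F and following transitions, the reachable set is {B, C, D, E, F, G, H, I, J}. That leaves A unreachable — 1 in total.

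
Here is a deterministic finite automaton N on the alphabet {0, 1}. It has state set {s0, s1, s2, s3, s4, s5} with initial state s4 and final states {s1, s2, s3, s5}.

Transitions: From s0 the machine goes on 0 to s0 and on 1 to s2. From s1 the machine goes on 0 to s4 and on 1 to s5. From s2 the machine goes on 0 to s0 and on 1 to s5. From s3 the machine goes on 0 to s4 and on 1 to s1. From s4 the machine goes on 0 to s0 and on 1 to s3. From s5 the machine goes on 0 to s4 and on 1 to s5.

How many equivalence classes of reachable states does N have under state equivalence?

All states are reachable from the start state.
Start with accepting vs non-accepting: {s1,s2,s3,s5} | {s0,s4}.
No further refinement is possible. Final partition (2 blocks): {s1,s2,s3,s5} | {s0,s4}.

2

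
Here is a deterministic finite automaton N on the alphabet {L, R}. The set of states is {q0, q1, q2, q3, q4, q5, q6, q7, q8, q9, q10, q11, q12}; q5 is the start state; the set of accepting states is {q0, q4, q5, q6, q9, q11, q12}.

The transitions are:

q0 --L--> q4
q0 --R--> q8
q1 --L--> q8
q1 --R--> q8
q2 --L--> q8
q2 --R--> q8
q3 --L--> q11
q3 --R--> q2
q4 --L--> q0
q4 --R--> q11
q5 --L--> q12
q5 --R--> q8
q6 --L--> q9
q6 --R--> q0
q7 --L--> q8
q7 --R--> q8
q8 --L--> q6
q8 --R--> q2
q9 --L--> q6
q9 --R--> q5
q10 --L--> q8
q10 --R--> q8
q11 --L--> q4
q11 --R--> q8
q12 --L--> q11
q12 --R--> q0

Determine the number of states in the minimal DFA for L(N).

5

First remove the unreachable states {q1,q3,q7,q10}; 9 states remain.
P0 = {q0,q4,q5,q6,q9,q11,q12} | {q2,q8}.
On input R, block {q0,q4,q5,q6,q9,q11,q12} splits into {q4,q6,q9,q12} and {q0,q5,q11}.
Refine {q4,q6,q9,q12} on symbol L: members go to different blocks, giving {q4,q12} and {q6,q9}.
On input L, block {q2,q8} splits into {q2} and {q8}.
The partition is now stable with 5 blocks: {q4,q12} | {q2} | {q0,q5,q11} | {q6,q9} | {q8}.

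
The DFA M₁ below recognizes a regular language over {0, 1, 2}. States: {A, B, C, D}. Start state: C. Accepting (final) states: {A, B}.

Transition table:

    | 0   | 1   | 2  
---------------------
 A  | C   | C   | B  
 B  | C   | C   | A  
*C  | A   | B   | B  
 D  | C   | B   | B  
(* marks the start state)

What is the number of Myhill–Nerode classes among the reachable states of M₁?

First remove the unreachable states {D}; 3 states remain.
P0 = {A,B} | {C}.
No further refinement is possible. Final partition (2 blocks): {A,B} | {C}.

2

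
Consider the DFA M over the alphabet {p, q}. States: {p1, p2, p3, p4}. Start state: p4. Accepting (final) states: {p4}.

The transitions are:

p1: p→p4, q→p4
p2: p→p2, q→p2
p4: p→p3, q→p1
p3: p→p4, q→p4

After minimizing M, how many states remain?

Reachable states from the start: {p1,p3,p4}. Unreachable: {p2} — drop them.
P0 = {p4} | {p1,p3}.
No further refinement is possible. Final partition (2 blocks): {p4} | {p1,p3}.

2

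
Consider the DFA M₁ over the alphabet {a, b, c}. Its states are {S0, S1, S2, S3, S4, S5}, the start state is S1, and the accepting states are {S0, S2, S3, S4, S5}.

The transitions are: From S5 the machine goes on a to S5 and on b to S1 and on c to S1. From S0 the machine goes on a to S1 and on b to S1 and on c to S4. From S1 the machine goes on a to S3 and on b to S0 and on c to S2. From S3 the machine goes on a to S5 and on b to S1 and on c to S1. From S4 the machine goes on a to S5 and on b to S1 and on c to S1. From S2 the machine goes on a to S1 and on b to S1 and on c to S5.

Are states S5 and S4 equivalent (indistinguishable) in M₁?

Initial partition by acceptance: {S0,S2,S3,S4,S5} | {S1}.
On input a, block {S0,S2,S3,S4,S5} splits into {S3,S4,S5} and {S0,S2}.
No further refinement is possible. Final partition (3 blocks): {S3,S4,S5} | {S1} | {S0,S2}.
S5 and S4 lie in the same block of the stable partition, so they are equivalent — no string distinguishes them.

Yes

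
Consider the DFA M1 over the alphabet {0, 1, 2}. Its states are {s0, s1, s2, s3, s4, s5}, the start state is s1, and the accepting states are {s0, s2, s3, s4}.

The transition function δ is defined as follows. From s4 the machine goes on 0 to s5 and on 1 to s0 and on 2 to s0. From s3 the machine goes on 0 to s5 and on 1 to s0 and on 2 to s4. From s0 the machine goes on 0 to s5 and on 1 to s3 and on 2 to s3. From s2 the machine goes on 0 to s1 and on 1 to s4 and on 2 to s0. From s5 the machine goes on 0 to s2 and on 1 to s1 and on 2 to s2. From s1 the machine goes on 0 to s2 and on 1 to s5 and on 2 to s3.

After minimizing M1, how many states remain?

2

All states are reachable from the start state.
P0 = {s0,s2,s3,s4} | {s1,s5}.
The partition is now stable with 2 blocks: {s0,s2,s3,s4} | {s1,s5}.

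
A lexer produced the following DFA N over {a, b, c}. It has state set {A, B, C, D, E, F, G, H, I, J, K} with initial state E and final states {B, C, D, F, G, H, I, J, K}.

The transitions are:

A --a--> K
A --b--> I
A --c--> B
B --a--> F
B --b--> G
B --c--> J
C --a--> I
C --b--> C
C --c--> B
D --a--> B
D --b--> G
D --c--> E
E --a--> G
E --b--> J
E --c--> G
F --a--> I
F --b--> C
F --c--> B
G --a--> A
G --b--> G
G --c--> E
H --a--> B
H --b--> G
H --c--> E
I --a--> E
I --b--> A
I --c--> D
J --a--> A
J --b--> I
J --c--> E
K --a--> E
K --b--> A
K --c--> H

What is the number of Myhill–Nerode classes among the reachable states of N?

All states are reachable from the start state.
Start with accepting vs non-accepting: {B,C,D,F,G,H,I,J,K} | {A,E}.
Refine {B,C,D,F,G,H,I,J,K} on symbol a: members go to different blocks, giving {B,C,D,F,H} and {G,I,J,K}.
Split {B,C,D,F,H} by δ(·,a) → {B,D,H} and {C,F}.
Split {B,D,H} by δ(·,a) → {D,H} and {B}.
Split {A,E} by δ(·,c) → {A} and {E}.
Refine {G,I,J,K} on symbol a: members go to different blocks, giving {G,J} and {I,K}.
Split {G,J} by δ(·,b) → {G} and {J}.
Stable partition: {D,H} | {A} | {G} | {C,F} | {B} | {E} | {I,K} | {J} — 8 equivalence classes.

8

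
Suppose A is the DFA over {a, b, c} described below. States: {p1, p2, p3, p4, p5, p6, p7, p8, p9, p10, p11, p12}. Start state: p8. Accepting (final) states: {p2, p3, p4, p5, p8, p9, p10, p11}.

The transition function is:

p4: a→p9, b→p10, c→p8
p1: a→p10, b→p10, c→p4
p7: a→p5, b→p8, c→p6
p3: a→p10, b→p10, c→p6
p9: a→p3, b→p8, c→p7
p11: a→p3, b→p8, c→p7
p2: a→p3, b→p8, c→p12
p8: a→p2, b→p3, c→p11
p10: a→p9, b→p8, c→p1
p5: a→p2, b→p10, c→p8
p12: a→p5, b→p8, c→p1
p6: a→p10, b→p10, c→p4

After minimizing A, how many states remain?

7

Every state is reachable, so we keep all 12.
Start with accepting vs non-accepting: {p2,p3,p4,p5,p8,p9,p10,p11} | {p1,p6,p7,p12}.
Refine {p2,p3,p4,p5,p8,p9,p10,p11} on symbol c: members go to different blocks, giving {p2,p3,p9,p10,p11} and {p4,p5,p8}.
On input b, block {p2,p3,p9,p10,p11} splits into {p2,p9,p10,p11} and {p3}.
On input a, block {p2,p9,p10,p11} splits into {p2,p9,p11} and {p10}.
Split {p1,p6,p7,p12} by δ(·,a) → {p1,p6} and {p7,p12}.
On input b, block {p4,p5,p8} splits into {p4,p5} and {p8}.
Stable partition: {p2,p9,p11} | {p1,p6} | {p4,p5} | {p3} | {p10} | {p7,p12} | {p8} — 7 equivalence classes.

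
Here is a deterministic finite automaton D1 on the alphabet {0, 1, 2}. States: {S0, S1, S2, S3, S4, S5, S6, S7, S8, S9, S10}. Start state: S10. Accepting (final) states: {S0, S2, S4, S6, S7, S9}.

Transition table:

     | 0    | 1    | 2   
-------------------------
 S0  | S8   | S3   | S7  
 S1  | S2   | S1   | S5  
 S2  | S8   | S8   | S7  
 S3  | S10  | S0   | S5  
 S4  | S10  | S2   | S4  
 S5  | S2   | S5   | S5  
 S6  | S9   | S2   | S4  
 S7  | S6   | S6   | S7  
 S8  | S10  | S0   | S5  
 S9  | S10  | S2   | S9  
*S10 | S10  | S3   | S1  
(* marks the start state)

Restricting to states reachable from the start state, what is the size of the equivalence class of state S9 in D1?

All states are reachable from the start state.
Start with accepting vs non-accepting: {S0,S2,S4,S6,S7,S9} | {S1,S3,S5,S8,S10}.
Split {S0,S2,S4,S6,S7,S9} by δ(·,0) → {S0,S2,S4,S9} and {S6,S7}.
Refine {S0,S2,S4,S9} on symbol 1: members go to different blocks, giving {S0,S2} and {S4,S9}.
Split {S1,S3,S5,S8,S10} by δ(·,0) → {S3,S8,S10} and {S1,S5}.
On input 1, block {S3,S8,S10} splits into {S3,S8} and {S10}.
Split {S6,S7} by δ(·,0) → {S6} and {S7}.
Stable partition: {S0,S2} | {S3,S8} | {S6} | {S4,S9} | {S1,S5} | {S10} | {S7} — 7 equivalence classes.
State S9 belongs to the block {S4,S9}, which has 2 states.

2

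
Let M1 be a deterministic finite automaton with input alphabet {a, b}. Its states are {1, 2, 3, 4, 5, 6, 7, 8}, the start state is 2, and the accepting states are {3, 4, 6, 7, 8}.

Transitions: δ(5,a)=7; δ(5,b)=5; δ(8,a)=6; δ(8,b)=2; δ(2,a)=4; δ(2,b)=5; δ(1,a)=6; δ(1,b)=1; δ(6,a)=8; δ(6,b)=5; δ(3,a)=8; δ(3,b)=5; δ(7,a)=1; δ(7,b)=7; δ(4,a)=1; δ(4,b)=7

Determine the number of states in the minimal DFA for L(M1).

4

Reachable states from the start: {1,2,4,5,6,7,8}. Unreachable: {3} — drop them.
Start with accepting vs non-accepting: {4,6,7,8} | {1,2,5}.
Refine {4,6,7,8} on symbol a: members go to different blocks, giving {4,7} and {6,8}.
Split {1,2,5} by δ(·,a) → {2,5} and {1}.
Stable partition: {4,7} | {2,5} | {6,8} | {1} — 4 equivalence classes.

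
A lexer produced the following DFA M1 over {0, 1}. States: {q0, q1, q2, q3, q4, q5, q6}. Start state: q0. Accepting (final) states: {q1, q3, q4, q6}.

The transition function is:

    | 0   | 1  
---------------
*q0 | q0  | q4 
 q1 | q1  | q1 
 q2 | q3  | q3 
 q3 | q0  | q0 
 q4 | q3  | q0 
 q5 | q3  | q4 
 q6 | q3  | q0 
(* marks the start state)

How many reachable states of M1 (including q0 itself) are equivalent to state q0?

States {q1,q2,q5,q6} cannot be reached from the start state, so discard them.
Initial partition by acceptance: {q3,q4} | {q0}.
On input 0, block {q3,q4} splits into {q3} and {q4}.
Stable partition: {q3} | {q0} | {q4} — 3 equivalence classes.
State q0 belongs to the block {q0}, which has 1 states.

1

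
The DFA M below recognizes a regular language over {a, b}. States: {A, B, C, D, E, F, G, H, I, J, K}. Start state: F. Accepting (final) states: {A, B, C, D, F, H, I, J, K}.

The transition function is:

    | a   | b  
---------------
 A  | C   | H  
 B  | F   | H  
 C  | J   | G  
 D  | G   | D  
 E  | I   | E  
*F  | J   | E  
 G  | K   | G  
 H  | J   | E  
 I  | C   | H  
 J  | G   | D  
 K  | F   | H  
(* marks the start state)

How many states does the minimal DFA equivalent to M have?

4

First remove the unreachable states {A,B}; 9 states remain.
Start with accepting vs non-accepting: {C,D,F,H,I,J,K} | {E,G}.
Refine {C,D,F,H,I,J,K} on symbol a: members go to different blocks, giving {C,F,H,I,K} and {D,J}.
Split {C,F,H,I,K} by δ(·,a) → {C,F,H} and {I,K}.
Stable partition: {C,F,H} | {E,G} | {D,J} | {I,K} — 4 equivalence classes.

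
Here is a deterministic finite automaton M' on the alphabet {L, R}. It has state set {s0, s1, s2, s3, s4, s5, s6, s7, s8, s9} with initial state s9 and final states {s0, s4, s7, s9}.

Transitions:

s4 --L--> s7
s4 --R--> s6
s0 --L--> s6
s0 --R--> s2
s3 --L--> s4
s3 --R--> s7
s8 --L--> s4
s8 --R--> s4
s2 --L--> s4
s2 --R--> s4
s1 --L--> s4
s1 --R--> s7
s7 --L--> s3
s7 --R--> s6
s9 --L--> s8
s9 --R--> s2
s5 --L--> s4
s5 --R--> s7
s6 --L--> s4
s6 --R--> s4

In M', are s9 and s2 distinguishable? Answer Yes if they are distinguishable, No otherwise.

Reachable states from the start: {s2,s3,s4,s6,s7,s8,s9}. Unreachable: {s0,s1,s5} — drop them.
Start with accepting vs non-accepting: {s4,s7,s9} | {s2,s3,s6,s8}.
On input L, block {s4,s7,s9} splits into {s7,s9} and {s4}.
On input R, block {s2,s3,s6,s8} splits into {s2,s6,s8} and {s3}.
Split {s7,s9} by δ(·,L) → {s7} and {s9}.
The partition is now stable with 5 blocks: {s7} | {s2,s6,s8} | {s4} | {s3} | {s9}.
s9 and s2 end up in different blocks, so they are distinguishable. For instance, the string 'ε' is accepted from only s9.

Yes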